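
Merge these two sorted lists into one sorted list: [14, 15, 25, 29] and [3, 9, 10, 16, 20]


List A: [14, 15, 25, 29]
List B: [3, 9, 10, 16, 20]
Repeatedly compare the front elements and take the smaller:
  14 vs 3 -> take 3
  14 vs 9 -> take 9
  14 vs 10 -> take 10
  14 vs 16 -> take 14
  15 vs 16 -> take 15
  25 vs 16 -> take 16
  25 vs 20 -> take 20
  B is exhausted; append the rest of A: [25, 29]
Final answer: [3, 9, 10, 14, 15, 16, 20, 25, 29]


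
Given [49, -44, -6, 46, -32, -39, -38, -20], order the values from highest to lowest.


Original list: [49, -44, -6, 46, -32, -39, -38, -20]
Repeatedly take the largest remaining element:
  Remaining [49, -44, -6, 46, -32, -39, -38, -20] -> largest is 49
  Remaining [-44, -6, 46, -32, -39, -38, -20] -> largest is 46
  Remaining [-44, -6, -32, -39, -38, -20] -> largest is -6
  Remaining [-44, -32, -39, -38, -20] -> largest is -20
  Remaining [-44, -32, -39, -38] -> largest is -32
  Remaining [-44, -39, -38] -> largest is -38
  Remaining [-44, -39] -> largest is -39
  Remaining [-44] -> largest is -44
Collecting the picks in order gives the descending list.
Final answer: [49, 46, -6, -20, -32, -38, -39, -44]


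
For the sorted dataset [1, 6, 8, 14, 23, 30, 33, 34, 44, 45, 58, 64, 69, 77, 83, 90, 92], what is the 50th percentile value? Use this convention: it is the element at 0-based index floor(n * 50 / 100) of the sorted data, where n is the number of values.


The dataset has n = 17 elements.
Index = floor(17 * 50 / 100) = floor(850 / 100) = floor(8.5) = 8
Counting from index 0 in the sorted data, the element at index 8 is 44.
Final answer: 44


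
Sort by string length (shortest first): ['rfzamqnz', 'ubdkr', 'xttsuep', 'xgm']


Compute lengths:
  'rfzamqnz' has length 8
  'ubdkr' has length 5
  'xttsuep' has length 7
  'xgm' has length 3
Lengths in increasing order: 3 < 5 < 7 < 8
Listing the words in that order gives the answer.
Final answer: ['xgm', 'ubdkr', 'xttsuep', 'rfzamqnz']


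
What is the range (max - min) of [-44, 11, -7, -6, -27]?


Maximum value: 11
Minimum value: -44
Range = 11 - (-44) = 55
Final answer: 55


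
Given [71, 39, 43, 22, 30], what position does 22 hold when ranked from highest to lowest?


Sort descending: [71, 43, 39, 30, 22]
Find 22 in the sorted list.
22 is at position 5.
Final answer: 5


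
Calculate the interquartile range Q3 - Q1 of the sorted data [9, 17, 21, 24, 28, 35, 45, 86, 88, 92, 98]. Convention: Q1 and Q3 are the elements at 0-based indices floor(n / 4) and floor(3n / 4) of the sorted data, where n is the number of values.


The data has n = 11 elements.
Q1 index = floor(11 / 4) = floor(2.75) = 2; Q3 index = floor(3 * 11 / 4) = floor(8.25) = 8
Q1 = element at index 2 = 21
Q3 = element at index 8 = 88
IQR = 88 - 21 = 67
Final answer: 67


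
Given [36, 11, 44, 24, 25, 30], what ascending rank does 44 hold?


Sort ascending: [11, 24, 25, 30, 36, 44]
Find 44 in the sorted list.
44 is at position 6 (1-indexed).
Final answer: 6


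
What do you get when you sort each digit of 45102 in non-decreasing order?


The number 45102 has digits: 4, 5, 1, 0, 2
Sorted: 0, 1, 2, 4, 5
Joining the sorted digits gives the result.
Final answer: 01245


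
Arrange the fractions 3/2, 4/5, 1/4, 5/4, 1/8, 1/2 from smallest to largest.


Convert to decimal for comparison:
  3/2 = 1.5
  4/5 = 0.8
  1/4 = 0.25
  5/4 = 1.25
  1/8 = 0.125
  1/2 = 0.5
Decimals in increasing order: 0.125 < 0.25 < 0.5 < 0.8 < 1.25 < 1.5
Writing each back as its fraction gives the sorted order.
Final answer: 1/8, 1/4, 1/2, 4/5, 5/4, 3/2


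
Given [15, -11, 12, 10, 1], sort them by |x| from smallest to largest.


Compute absolute values:
  |15| = 15
  |-11| = 11
  |12| = 12
  |10| = 10
  |1| = 1
Absolute values in increasing order: 1 < 10 < 11 < 12 < 15
Listing the original numbers in that order gives the answer.
Final answer: [1, 10, -11, 12, 15]


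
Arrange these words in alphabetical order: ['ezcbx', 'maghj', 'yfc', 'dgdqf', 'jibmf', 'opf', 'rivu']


Compare strings character by character (the first differing letter decides):
  'dgdqf' < 'ezcbx' since 'd' < 'e' at position 1
  'ezcbx' < 'jibmf' since 'e' < 'j' at position 1
  'jibmf' < 'maghj' since 'j' < 'm' at position 1
  'maghj' < 'opf' since 'm' < 'o' at position 1
  'opf' < 'rivu' since 'o' < 'r' at position 1
  'rivu' < 'yfc' since 'r' < 'y' at position 1
Chaining these comparisons gives the alphabetical order.
Final answer: ['dgdqf', 'ezcbx', 'jibmf', 'maghj', 'opf', 'rivu', 'yfc']


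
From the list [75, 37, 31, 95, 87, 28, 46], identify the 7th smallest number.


Sort ascending: [28, 31, 37, 46, 75, 87, 95]
The 7th element (1-indexed) is at index 6.
Value = 95
Final answer: 95


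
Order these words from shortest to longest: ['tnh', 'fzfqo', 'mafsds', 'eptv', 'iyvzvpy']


Compute lengths:
  'tnh' has length 3
  'fzfqo' has length 5
  'mafsds' has length 6
  'eptv' has length 4
  'iyvzvpy' has length 7
Lengths in increasing order: 3 < 4 < 5 < 6 < 7
Listing the words in that order gives the answer.
Final answer: ['tnh', 'eptv', 'fzfqo', 'mafsds', 'iyvzvpy']


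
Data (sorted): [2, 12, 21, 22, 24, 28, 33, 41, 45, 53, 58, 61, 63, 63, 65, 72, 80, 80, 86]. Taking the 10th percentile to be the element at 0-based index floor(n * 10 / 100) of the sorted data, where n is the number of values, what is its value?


The dataset has n = 19 elements.
Index = floor(19 * 10 / 100) = floor(190 / 100) = floor(1.9) = 1
Counting from index 0 in the sorted data, the element at index 1 is 12.
Final answer: 12


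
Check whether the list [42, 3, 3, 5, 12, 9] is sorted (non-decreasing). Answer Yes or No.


Check consecutive pairs:
  42 <= 3? False
  3 <= 3? True
  3 <= 5? True
  5 <= 12? True
  12 <= 9? False
2 consecutive pair(s) are out of order, so the list is not sorted.
Final answer: No


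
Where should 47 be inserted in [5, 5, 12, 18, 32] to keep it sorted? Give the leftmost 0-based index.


List is sorted: [5, 5, 12, 18, 32]
We need the leftmost position where 47 can be inserted, i.e. the first index whose element is >= 47 (or the end of the list if none is).
Binary search with low=0, high=5 (0-based indices):
  low=0, high=5, mid=2: a[2]=12 < 47, so low = 3
  low=3, high=5, mid=4: a[4]=32 < 47, so low = 5
Now low = high = 5, so the insertion index is 5.
Final answer: 5


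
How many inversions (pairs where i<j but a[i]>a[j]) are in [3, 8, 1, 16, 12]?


For each element, count the later elements that are smaller than it:
  3 (index 0): smaller elements after it = [1] -> 1
  8 (index 1): smaller elements after it = [1] -> 1
  1 (index 2): smaller elements after it = [] -> 0
  16 (index 3): smaller elements after it = [12] -> 1
Total inversions = 1 + 1 + 0 + 1 = 3
Final answer: 3


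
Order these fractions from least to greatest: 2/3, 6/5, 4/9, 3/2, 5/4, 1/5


Convert to decimal for comparison:
  2/3 = 0.6667
  6/5 = 1.2
  4/9 = 0.4444
  3/2 = 1.5
  5/4 = 1.25
  1/5 = 0.2
Decimals in increasing order: 0.2 < 0.4444 < 0.6667 < 1.2 < 1.25 < 1.5
Writing each back as its fraction gives the sorted order.
Final answer: 1/5, 4/9, 2/3, 6/5, 5/4, 3/2


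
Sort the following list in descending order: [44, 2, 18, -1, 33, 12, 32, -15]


Original list: [44, 2, 18, -1, 33, 12, 32, -15]
Repeatedly take the largest remaining element:
  Remaining [44, 2, 18, -1, 33, 12, 32, -15] -> largest is 44
  Remaining [2, 18, -1, 33, 12, 32, -15] -> largest is 33
  Remaining [2, 18, -1, 12, 32, -15] -> largest is 32
  Remaining [2, 18, -1, 12, -15] -> largest is 18
  Remaining [2, -1, 12, -15] -> largest is 12
  Remaining [2, -1, -15] -> largest is 2
  Remaining [-1, -15] -> largest is -1
  Remaining [-15] -> largest is -15
Collecting the picks in order gives the descending list.
Final answer: [44, 33, 32, 18, 12, 2, -1, -15]


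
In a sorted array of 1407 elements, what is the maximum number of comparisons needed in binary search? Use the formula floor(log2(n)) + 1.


Binary search halves the search space each step.
Maximum comparisons = floor(log2(1407)) + 1
log2(1407) = 10.4584
floor(log2(1407)) = 10, so 10 + 1 = 11
Final answer: 11


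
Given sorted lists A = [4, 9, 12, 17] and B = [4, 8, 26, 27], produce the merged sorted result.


List A: [4, 9, 12, 17]
List B: [4, 8, 26, 27]
Repeatedly compare the front elements and take the smaller:
  4 vs 4 -> take 4
  9 vs 4 -> take 4
  9 vs 8 -> take 8
  9 vs 26 -> take 9
  12 vs 26 -> take 12
  17 vs 26 -> take 17
  A is exhausted; append the rest of B: [26, 27]
Final answer: [4, 4, 8, 9, 12, 17, 26, 27]


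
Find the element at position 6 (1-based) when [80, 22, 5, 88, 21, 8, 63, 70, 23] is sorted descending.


Sort descending: [88, 80, 70, 63, 23, 22, 21, 8, 5]
The 6th element (1-indexed) is at index 5.
Value = 22
Final answer: 22


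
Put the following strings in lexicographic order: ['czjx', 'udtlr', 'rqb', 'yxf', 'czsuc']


Compare strings character by character (the first differing letter decides):
  'czjx' < 'czsuc' since 'j' < 's' at position 3
  'czsuc' < 'rqb' since 'c' < 'r' at position 1
  'rqb' < 'udtlr' since 'r' < 'u' at position 1
  'udtlr' < 'yxf' since 'u' < 'y' at position 1
Chaining these comparisons gives the alphabetical order.
Final answer: ['czjx', 'czsuc', 'rqb', 'udtlr', 'yxf']


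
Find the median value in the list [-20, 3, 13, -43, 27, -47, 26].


First, sort the list: [-47, -43, -20, 3, 13, 26, 27]
The list has 7 elements (odd count).
The middle index is 3 (0-based), and the element there is 3.
Final answer: 3


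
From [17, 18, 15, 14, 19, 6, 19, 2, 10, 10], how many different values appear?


List all unique values:
Distinct values: [2, 6, 10, 14, 15, 17, 18, 19]
Count = 8
Final answer: 8


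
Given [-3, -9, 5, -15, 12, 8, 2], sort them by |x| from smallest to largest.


Compute absolute values:
  |-3| = 3
  |-9| = 9
  |5| = 5
  |-15| = 15
  |12| = 12
  |8| = 8
  |2| = 2
Absolute values in increasing order: 2 < 3 < 5 < 8 < 9 < 12 < 15
Listing the original numbers in that order gives the answer.
Final answer: [2, -3, 5, 8, -9, 12, -15]


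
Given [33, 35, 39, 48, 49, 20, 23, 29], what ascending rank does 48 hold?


Sort ascending: [20, 23, 29, 33, 35, 39, 48, 49]
Find 48 in the sorted list.
48 is at position 7 (1-indexed).
Final answer: 7


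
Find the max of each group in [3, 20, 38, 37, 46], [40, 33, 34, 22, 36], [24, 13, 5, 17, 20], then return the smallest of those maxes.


Find max of each group:
  Group 1: [3, 20, 38, 37, 46] -> max = 46
  Group 2: [40, 33, 34, 22, 36] -> max = 40
  Group 3: [24, 13, 5, 17, 20] -> max = 24
Maxes: [46, 40, 24]
Minimum of maxes = 24
Final answer: 24


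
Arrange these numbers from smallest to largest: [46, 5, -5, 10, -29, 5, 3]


Original list: [46, 5, -5, 10, -29, 5, 3]
Repeatedly take the smallest remaining element:
  Remaining [46, 5, -5, 10, -29, 5, 3] -> smallest is -29
  Remaining [46, 5, -5, 10, 5, 3] -> smallest is -5
  Remaining [46, 5, 10, 5, 3] -> smallest is 3
  Remaining [46, 5, 10, 5] -> smallest is 5
  Remaining [46, 10, 5] -> smallest is 5
  Remaining [46, 10] -> smallest is 10
  Remaining [46] -> smallest is 46
Collecting the picks in order gives the sorted list.
Final answer: [-29, -5, 3, 5, 5, 10, 46]


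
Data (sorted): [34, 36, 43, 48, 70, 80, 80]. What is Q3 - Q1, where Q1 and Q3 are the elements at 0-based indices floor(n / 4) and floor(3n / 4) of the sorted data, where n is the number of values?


The data has n = 7 elements.
Q1 index = floor(7 / 4) = floor(1.75) = 1; Q3 index = floor(3 * 7 / 4) = floor(5.25) = 5
Q1 = element at index 1 = 36
Q3 = element at index 5 = 80
IQR = 80 - 36 = 44
Final answer: 44


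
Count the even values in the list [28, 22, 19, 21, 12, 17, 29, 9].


Check each element:
  28 is even
  22 is even
  19 is odd
  21 is odd
  12 is even
  17 is odd
  29 is odd
  9 is odd
Evens: [28, 22, 12]
Count of evens = 3
Final answer: 3


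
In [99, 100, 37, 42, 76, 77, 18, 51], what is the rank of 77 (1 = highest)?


Sort descending: [100, 99, 77, 76, 51, 42, 37, 18]
Find 77 in the sorted list.
77 is at position 3.
Final answer: 3


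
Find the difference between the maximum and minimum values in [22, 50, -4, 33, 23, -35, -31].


Maximum value: 50
Minimum value: -35
Range = 50 - (-35) = 85
Final answer: 85


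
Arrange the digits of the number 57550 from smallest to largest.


The number 57550 has digits: 5, 7, 5, 5, 0
Sorted: 0, 5, 5, 5, 7
Joining the sorted digits gives the result.
Final answer: 05557


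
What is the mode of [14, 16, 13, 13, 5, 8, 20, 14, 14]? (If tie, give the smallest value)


Count the frequency of each value:
  5 appears 1 time(s)
  8 appears 1 time(s)
  13 appears 2 time(s)
  14 appears 3 time(s)
  16 appears 1 time(s)
  20 appears 1 time(s)
Maximum frequency is 3.
Only 14 reaches that frequency, so it is the mode.
Final answer: 14


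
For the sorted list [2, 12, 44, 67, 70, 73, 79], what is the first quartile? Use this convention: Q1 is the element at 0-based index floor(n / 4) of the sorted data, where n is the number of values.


The list has n = 7 elements.
Q1 index = floor(7 / 4) = floor(1.75) = 1
Counting from index 0 in the sorted data, the element at index 1 is 12.
Final answer: 12


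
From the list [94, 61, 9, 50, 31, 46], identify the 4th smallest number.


Sort ascending: [9, 31, 46, 50, 61, 94]
The 4th element (1-indexed) is at index 3.
Value = 50
Final answer: 50


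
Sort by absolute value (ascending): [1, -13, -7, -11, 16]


Compute absolute values:
  |1| = 1
  |-13| = 13
  |-7| = 7
  |-11| = 11
  |16| = 16
Absolute values in increasing order: 1 < 7 < 11 < 13 < 16
Listing the original numbers in that order gives the answer.
Final answer: [1, -7, -11, -13, 16]


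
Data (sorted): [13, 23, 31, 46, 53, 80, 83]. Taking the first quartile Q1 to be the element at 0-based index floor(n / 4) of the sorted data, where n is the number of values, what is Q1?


The list has n = 7 elements.
Q1 index = floor(7 / 4) = floor(1.75) = 1
Counting from index 0 in the sorted data, the element at index 1 is 23.
Final answer: 23


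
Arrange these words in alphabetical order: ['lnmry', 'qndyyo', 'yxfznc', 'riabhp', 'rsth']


Compare strings character by character (the first differing letter decides):
  'lnmry' < 'qndyyo' since 'l' < 'q' at position 1
  'qndyyo' < 'riabhp' since 'q' < 'r' at position 1
  'riabhp' < 'rsth' since 'i' < 's' at position 2
  'rsth' < 'yxfznc' since 'r' < 'y' at position 1
Chaining these comparisons gives the alphabetical order.
Final answer: ['lnmry', 'qndyyo', 'riabhp', 'rsth', 'yxfznc']


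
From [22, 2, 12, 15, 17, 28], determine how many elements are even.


Check each element:
  22 is even
  2 is even
  12 is even
  15 is odd
  17 is odd
  28 is even
Evens: [22, 2, 12, 28]
Count of evens = 4
Final answer: 4


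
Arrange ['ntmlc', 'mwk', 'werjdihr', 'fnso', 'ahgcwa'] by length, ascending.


Compute lengths:
  'ntmlc' has length 5
  'mwk' has length 3
  'werjdihr' has length 8
  'fnso' has length 4
  'ahgcwa' has length 6
Lengths in increasing order: 3 < 4 < 5 < 6 < 8
Listing the words in that order gives the answer.
Final answer: ['mwk', 'fnso', 'ntmlc', 'ahgcwa', 'werjdihr']


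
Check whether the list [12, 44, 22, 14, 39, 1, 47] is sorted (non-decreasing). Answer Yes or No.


Check consecutive pairs:
  12 <= 44? True
  44 <= 22? False
  22 <= 14? False
  14 <= 39? True
  39 <= 1? False
  1 <= 47? True
3 consecutive pair(s) are out of order, so the list is not sorted.
Final answer: No


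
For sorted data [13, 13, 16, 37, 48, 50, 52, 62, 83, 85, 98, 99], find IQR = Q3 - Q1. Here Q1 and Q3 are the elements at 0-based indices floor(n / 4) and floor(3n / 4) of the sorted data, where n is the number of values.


The data has n = 12 elements.
Q1 index = floor(12 / 4) = floor(3) = 3; Q3 index = floor(3 * 12 / 4) = floor(9) = 9
Q1 = element at index 3 = 37
Q3 = element at index 9 = 85
IQR = 85 - 37 = 48
Final answer: 48


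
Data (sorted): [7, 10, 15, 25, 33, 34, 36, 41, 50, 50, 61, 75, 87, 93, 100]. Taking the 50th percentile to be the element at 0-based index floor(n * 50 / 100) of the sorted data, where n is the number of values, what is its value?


The dataset has n = 15 elements.
Index = floor(15 * 50 / 100) = floor(750 / 100) = floor(7.5) = 7
Counting from index 0 in the sorted data, the element at index 7 is 41.
Final answer: 41


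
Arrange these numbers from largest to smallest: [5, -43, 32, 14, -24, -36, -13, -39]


Original list: [5, -43, 32, 14, -24, -36, -13, -39]
Repeatedly take the largest remaining element:
  Remaining [5, -43, 32, 14, -24, -36, -13, -39] -> largest is 32
  Remaining [5, -43, 14, -24, -36, -13, -39] -> largest is 14
  Remaining [5, -43, -24, -36, -13, -39] -> largest is 5
  Remaining [-43, -24, -36, -13, -39] -> largest is -13
  Remaining [-43, -24, -36, -39] -> largest is -24
  Remaining [-43, -36, -39] -> largest is -36
  Remaining [-43, -39] -> largest is -39
  Remaining [-43] -> largest is -43
Collecting the picks in order gives the descending list.
Final answer: [32, 14, 5, -13, -24, -36, -39, -43]


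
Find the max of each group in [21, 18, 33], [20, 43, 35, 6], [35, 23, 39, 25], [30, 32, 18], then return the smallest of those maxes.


Find max of each group:
  Group 1: [21, 18, 33] -> max = 33
  Group 2: [20, 43, 35, 6] -> max = 43
  Group 3: [35, 23, 39, 25] -> max = 39
  Group 4: [30, 32, 18] -> max = 32
Maxes: [33, 43, 39, 32]
Minimum of maxes = 32
Final answer: 32


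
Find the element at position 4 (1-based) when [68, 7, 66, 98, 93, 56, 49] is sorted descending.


Sort descending: [98, 93, 68, 66, 56, 49, 7]
The 4th element (1-indexed) is at index 3.
Value = 66
Final answer: 66


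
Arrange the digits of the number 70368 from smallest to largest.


The number 70368 has digits: 7, 0, 3, 6, 8
Sorted: 0, 3, 6, 7, 8
Joining the sorted digits gives the result.
Final answer: 03678


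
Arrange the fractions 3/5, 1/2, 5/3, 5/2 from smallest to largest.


Convert to decimal for comparison:
  3/5 = 0.6
  1/2 = 0.5
  5/3 = 1.6667
  5/2 = 2.5
Decimals in increasing order: 0.5 < 0.6 < 1.6667 < 2.5
Writing each back as its fraction gives the sorted order.
Final answer: 1/2, 3/5, 5/3, 5/2


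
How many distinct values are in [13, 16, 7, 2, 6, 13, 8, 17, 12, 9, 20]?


List all unique values:
Distinct values: [2, 6, 7, 8, 9, 12, 13, 16, 17, 20]
Count = 10
Final answer: 10


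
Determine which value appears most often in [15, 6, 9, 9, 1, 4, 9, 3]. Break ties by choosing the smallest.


Count the frequency of each value:
  1 appears 1 time(s)
  3 appears 1 time(s)
  4 appears 1 time(s)
  6 appears 1 time(s)
  9 appears 3 time(s)
  15 appears 1 time(s)
Maximum frequency is 3.
Only 9 reaches that frequency, so it is the mode.
Final answer: 9


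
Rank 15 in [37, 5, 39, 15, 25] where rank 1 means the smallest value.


Sort ascending: [5, 15, 25, 37, 39]
Find 15 in the sorted list.
15 is at position 2 (1-indexed).
Final answer: 2


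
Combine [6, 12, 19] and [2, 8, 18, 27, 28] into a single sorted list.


List A: [6, 12, 19]
List B: [2, 8, 18, 27, 28]
Repeatedly compare the front elements and take the smaller:
  6 vs 2 -> take 2
  6 vs 8 -> take 6
  12 vs 8 -> take 8
  12 vs 18 -> take 12
  19 vs 18 -> take 18
  19 vs 27 -> take 19
  A is exhausted; append the rest of B: [27, 28]
Final answer: [2, 6, 8, 12, 18, 19, 27, 28]


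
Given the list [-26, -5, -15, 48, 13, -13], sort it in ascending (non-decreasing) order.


Original list: [-26, -5, -15, 48, 13, -13]
Repeatedly take the smallest remaining element:
  Remaining [-26, -5, -15, 48, 13, -13] -> smallest is -26
  Remaining [-5, -15, 48, 13, -13] -> smallest is -15
  Remaining [-5, 48, 13, -13] -> smallest is -13
  Remaining [-5, 48, 13] -> smallest is -5
  Remaining [48, 13] -> smallest is 13
  Remaining [48] -> smallest is 48
Collecting the picks in order gives the sorted list.
Final answer: [-26, -15, -13, -5, 13, 48]


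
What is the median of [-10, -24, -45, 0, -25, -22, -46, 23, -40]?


First, sort the list: [-46, -45, -40, -25, -24, -22, -10, 0, 23]
The list has 9 elements (odd count).
The middle index is 4 (0-based), and the element there is -24.
Final answer: -24


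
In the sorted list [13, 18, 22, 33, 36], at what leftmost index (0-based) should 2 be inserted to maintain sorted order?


List is sorted: [13, 18, 22, 33, 36]
We need the leftmost position where 2 can be inserted, i.e. the first index whose element is >= 2 (or the end of the list if none is).
Binary search with low=0, high=5 (0-based indices):
  low=0, high=5, mid=2: a[2]=22 >= 2, so high = 2
  low=0, high=2, mid=1: a[1]=18 >= 2, so high = 1
  low=0, high=1, mid=0: a[0]=13 >= 2, so high = 0
Now low = high = 0, so the insertion index is 0.
Final answer: 0


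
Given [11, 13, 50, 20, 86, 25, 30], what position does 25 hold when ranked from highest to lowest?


Sort descending: [86, 50, 30, 25, 20, 13, 11]
Find 25 in the sorted list.
25 is at position 4.
Final answer: 4


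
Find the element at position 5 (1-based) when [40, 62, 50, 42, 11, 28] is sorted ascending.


Sort ascending: [11, 28, 40, 42, 50, 62]
The 5th element (1-indexed) is at index 4.
Value = 50
Final answer: 50


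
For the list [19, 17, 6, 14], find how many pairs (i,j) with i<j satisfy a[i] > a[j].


For each element, count the later elements that are smaller than it:
  19 (index 0): smaller elements after it = [17, 6, 14] -> 3
  17 (index 1): smaller elements after it = [6, 14] -> 2
  6 (index 2): smaller elements after it = [] -> 0
Total inversions = 3 + 2 + 0 = 5
Final answer: 5


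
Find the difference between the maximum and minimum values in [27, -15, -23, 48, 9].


Maximum value: 48
Minimum value: -23
Range = 48 - (-23) = 71
Final answer: 71


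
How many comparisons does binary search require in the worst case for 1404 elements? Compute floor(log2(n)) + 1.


Binary search halves the search space each step.
Maximum comparisons = floor(log2(1404)) + 1
log2(1404) = 10.4553
floor(log2(1404)) = 10, so 10 + 1 = 11
Final answer: 11


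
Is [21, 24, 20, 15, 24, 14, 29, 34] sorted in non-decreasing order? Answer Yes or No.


Check consecutive pairs:
  21 <= 24? True
  24 <= 20? False
  20 <= 15? False
  15 <= 24? True
  24 <= 14? False
  14 <= 29? True
  29 <= 34? True
3 consecutive pair(s) are out of order, so the list is not sorted.
Final answer: No


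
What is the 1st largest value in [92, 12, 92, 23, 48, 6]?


Sort descending: [92, 92, 48, 23, 12, 6]
The 1st element (1-indexed) is at index 0.
Value = 92
Final answer: 92


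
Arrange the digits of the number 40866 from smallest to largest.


The number 40866 has digits: 4, 0, 8, 6, 6
Sorted: 0, 4, 6, 6, 8
Joining the sorted digits gives the result.
Final answer: 04668


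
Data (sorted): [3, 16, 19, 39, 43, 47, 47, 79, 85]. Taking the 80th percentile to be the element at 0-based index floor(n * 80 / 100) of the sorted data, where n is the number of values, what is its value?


The dataset has n = 9 elements.
Index = floor(9 * 80 / 100) = floor(720 / 100) = floor(7.2) = 7
Counting from index 0 in the sorted data, the element at index 7 is 79.
Final answer: 79


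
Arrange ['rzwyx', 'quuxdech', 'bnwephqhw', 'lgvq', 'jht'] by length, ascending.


Compute lengths:
  'rzwyx' has length 5
  'quuxdech' has length 8
  'bnwephqhw' has length 9
  'lgvq' has length 4
  'jht' has length 3
Lengths in increasing order: 3 < 4 < 5 < 8 < 9
Listing the words in that order gives the answer.
Final answer: ['jht', 'lgvq', 'rzwyx', 'quuxdech', 'bnwephqhw']


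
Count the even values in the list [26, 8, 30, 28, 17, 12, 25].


Check each element:
  26 is even
  8 is even
  30 is even
  28 is even
  17 is odd
  12 is even
  25 is odd
Evens: [26, 8, 30, 28, 12]
Count of evens = 5
Final answer: 5


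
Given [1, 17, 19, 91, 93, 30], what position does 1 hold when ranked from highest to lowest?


Sort descending: [93, 91, 30, 19, 17, 1]
Find 1 in the sorted list.
1 is at position 6.
Final answer: 6


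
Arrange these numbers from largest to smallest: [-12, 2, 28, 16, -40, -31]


Original list: [-12, 2, 28, 16, -40, -31]
Repeatedly take the largest remaining element:
  Remaining [-12, 2, 28, 16, -40, -31] -> largest is 28
  Remaining [-12, 2, 16, -40, -31] -> largest is 16
  Remaining [-12, 2, -40, -31] -> largest is 2
  Remaining [-12, -40, -31] -> largest is -12
  Remaining [-40, -31] -> largest is -31
  Remaining [-40] -> largest is -40
Collecting the picks in order gives the descending list.
Final answer: [28, 16, 2, -12, -31, -40]


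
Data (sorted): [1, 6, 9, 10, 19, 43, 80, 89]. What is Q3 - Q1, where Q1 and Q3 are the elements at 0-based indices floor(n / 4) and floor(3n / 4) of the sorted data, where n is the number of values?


The data has n = 8 elements.
Q1 index = floor(8 / 4) = floor(2) = 2; Q3 index = floor(3 * 8 / 4) = floor(6) = 6
Q1 = element at index 2 = 9
Q3 = element at index 6 = 80
IQR = 80 - 9 = 71
Final answer: 71


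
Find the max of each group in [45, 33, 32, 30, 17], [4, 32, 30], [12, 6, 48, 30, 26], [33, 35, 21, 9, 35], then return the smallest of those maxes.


Find max of each group:
  Group 1: [45, 33, 32, 30, 17] -> max = 45
  Group 2: [4, 32, 30] -> max = 32
  Group 3: [12, 6, 48, 30, 26] -> max = 48
  Group 4: [33, 35, 21, 9, 35] -> max = 35
Maxes: [45, 32, 48, 35]
Minimum of maxes = 32
Final answer: 32


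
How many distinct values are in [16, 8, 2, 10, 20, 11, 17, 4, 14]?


List all unique values:
Distinct values: [2, 4, 8, 10, 11, 14, 16, 17, 20]
Count = 9
Final answer: 9


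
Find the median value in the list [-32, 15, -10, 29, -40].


First, sort the list: [-40, -32, -10, 15, 29]
The list has 5 elements (odd count).
The middle index is 2 (0-based), and the element there is -10.
Final answer: -10


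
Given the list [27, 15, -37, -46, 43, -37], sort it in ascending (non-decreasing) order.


Original list: [27, 15, -37, -46, 43, -37]
Repeatedly take the smallest remaining element:
  Remaining [27, 15, -37, -46, 43, -37] -> smallest is -46
  Remaining [27, 15, -37, 43, -37] -> smallest is -37
  Remaining [27, 15, 43, -37] -> smallest is -37
  Remaining [27, 15, 43] -> smallest is 15
  Remaining [27, 43] -> smallest is 27
  Remaining [43] -> smallest is 43
Collecting the picks in order gives the sorted list.
Final answer: [-46, -37, -37, 15, 27, 43]


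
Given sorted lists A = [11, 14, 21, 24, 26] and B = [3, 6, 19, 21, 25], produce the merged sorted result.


List A: [11, 14, 21, 24, 26]
List B: [3, 6, 19, 21, 25]
Repeatedly compare the front elements and take the smaller:
  11 vs 3 -> take 3
  11 vs 6 -> take 6
  11 vs 19 -> take 11
  14 vs 19 -> take 14
  21 vs 19 -> take 19
  21 vs 21 -> take 21
  24 vs 21 -> take 21
  24 vs 25 -> take 24
  26 vs 25 -> take 25
  B is exhausted; append the rest of A: [26]
Final answer: [3, 6, 11, 14, 19, 21, 21, 24, 25, 26]


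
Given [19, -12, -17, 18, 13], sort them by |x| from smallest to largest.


Compute absolute values:
  |19| = 19
  |-12| = 12
  |-17| = 17
  |18| = 18
  |13| = 13
Absolute values in increasing order: 12 < 13 < 17 < 18 < 19
Listing the original numbers in that order gives the answer.
Final answer: [-12, 13, -17, 18, 19]


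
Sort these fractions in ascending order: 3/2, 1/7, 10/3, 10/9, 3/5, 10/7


Convert to decimal for comparison:
  3/2 = 1.5
  1/7 = 0.1429
  10/3 = 3.3333
  10/9 = 1.1111
  3/5 = 0.6
  10/7 = 1.4286
Decimals in increasing order: 0.1429 < 0.6 < 1.1111 < 1.4286 < 1.5 < 3.3333
Writing each back as its fraction gives the sorted order.
Final answer: 1/7, 3/5, 10/9, 10/7, 3/2, 10/3


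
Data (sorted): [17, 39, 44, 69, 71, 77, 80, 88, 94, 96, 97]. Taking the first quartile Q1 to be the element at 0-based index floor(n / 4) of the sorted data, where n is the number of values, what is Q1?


The list has n = 11 elements.
Q1 index = floor(11 / 4) = floor(2.75) = 2
Counting from index 0 in the sorted data, the element at index 2 is 44.
Final answer: 44


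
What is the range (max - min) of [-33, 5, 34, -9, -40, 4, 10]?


Maximum value: 34
Minimum value: -40
Range = 34 - (-40) = 74
Final answer: 74


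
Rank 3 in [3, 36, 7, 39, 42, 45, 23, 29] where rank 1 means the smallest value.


Sort ascending: [3, 7, 23, 29, 36, 39, 42, 45]
Find 3 in the sorted list.
3 is at position 1 (1-indexed).
Final answer: 1


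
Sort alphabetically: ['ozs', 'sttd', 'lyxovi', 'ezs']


Compare strings character by character (the first differing letter decides):
  'ezs' < 'lyxovi' since 'e' < 'l' at position 1
  'lyxovi' < 'ozs' since 'l' < 'o' at position 1
  'ozs' < 'sttd' since 'o' < 's' at position 1
Chaining these comparisons gives the alphabetical order.
Final answer: ['ezs', 'lyxovi', 'ozs', 'sttd']


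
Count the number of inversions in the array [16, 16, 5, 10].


For each element, count the later elements that are smaller than it:
  16 (index 0): smaller elements after it = [5, 10] -> 2
  16 (index 1): smaller elements after it = [5, 10] -> 2
  5 (index 2): smaller elements after it = [] -> 0
Total inversions = 2 + 2 + 0 = 4
Final answer: 4


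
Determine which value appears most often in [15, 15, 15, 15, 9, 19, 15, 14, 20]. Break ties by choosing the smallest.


Count the frequency of each value:
  9 appears 1 time(s)
  14 appears 1 time(s)
  15 appears 5 time(s)
  19 appears 1 time(s)
  20 appears 1 time(s)
Maximum frequency is 5.
Only 15 reaches that frequency, so it is the mode.
Final answer: 15


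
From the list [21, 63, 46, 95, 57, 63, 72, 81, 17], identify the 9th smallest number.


Sort ascending: [17, 21, 46, 57, 63, 63, 72, 81, 95]
The 9th element (1-indexed) is at index 8.
Value = 95
Final answer: 95


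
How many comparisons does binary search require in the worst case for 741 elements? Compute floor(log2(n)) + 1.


Binary search halves the search space each step.
Maximum comparisons = floor(log2(741)) + 1
log2(741) = 9.5333
floor(log2(741)) = 9, so 9 + 1 = 10
Final answer: 10


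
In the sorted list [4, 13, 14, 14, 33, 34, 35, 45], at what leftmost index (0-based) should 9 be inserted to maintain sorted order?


List is sorted: [4, 13, 14, 14, 33, 34, 35, 45]
We need the leftmost position where 9 can be inserted, i.e. the first index whose element is >= 9 (or the end of the list if none is).
Binary search with low=0, high=8 (0-based indices):
  low=0, high=8, mid=4: a[4]=33 >= 9, so high = 4
  low=0, high=4, mid=2: a[2]=14 >= 9, so high = 2
  low=0, high=2, mid=1: a[1]=13 >= 9, so high = 1
  low=0, high=1, mid=0: a[0]=4 < 9, so low = 1
Now low = high = 1, so the insertion index is 1.
Final answer: 1


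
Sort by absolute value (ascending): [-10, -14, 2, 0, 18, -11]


Compute absolute values:
  |-10| = 10
  |-14| = 14
  |2| = 2
  |0| = 0
  |18| = 18
  |-11| = 11
Absolute values in increasing order: 0 < 2 < 10 < 11 < 14 < 18
Listing the original numbers in that order gives the answer.
Final answer: [0, 2, -10, -11, -14, 18]


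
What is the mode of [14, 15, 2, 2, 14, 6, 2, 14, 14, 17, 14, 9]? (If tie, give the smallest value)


Count the frequency of each value:
  2 appears 3 time(s)
  6 appears 1 time(s)
  9 appears 1 time(s)
  14 appears 5 time(s)
  15 appears 1 time(s)
  17 appears 1 time(s)
Maximum frequency is 5.
Only 14 reaches that frequency, so it is the mode.
Final answer: 14


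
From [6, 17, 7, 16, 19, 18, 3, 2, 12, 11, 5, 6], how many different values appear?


List all unique values:
Distinct values: [2, 3, 5, 6, 7, 11, 12, 16, 17, 18, 19]
Count = 11
Final answer: 11


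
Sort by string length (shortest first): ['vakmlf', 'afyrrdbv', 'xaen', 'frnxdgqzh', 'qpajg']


Compute lengths:
  'vakmlf' has length 6
  'afyrrdbv' has length 8
  'xaen' has length 4
  'frnxdgqzh' has length 9
  'qpajg' has length 5
Lengths in increasing order: 4 < 5 < 6 < 8 < 9
Listing the words in that order gives the answer.
Final answer: ['xaen', 'qpajg', 'vakmlf', 'afyrrdbv', 'frnxdgqzh']


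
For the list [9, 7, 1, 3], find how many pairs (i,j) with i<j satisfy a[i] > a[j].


For each element, count the later elements that are smaller than it:
  9 (index 0): smaller elements after it = [7, 1, 3] -> 3
  7 (index 1): smaller elements after it = [1, 3] -> 2
  1 (index 2): smaller elements after it = [] -> 0
Total inversions = 3 + 2 + 0 = 5
Final answer: 5


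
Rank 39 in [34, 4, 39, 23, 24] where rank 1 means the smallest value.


Sort ascending: [4, 23, 24, 34, 39]
Find 39 in the sorted list.
39 is at position 5 (1-indexed).
Final answer: 5


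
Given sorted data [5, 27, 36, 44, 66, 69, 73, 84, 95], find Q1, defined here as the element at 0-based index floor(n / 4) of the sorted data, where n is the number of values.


The list has n = 9 elements.
Q1 index = floor(9 / 4) = floor(2.25) = 2
Counting from index 0 in the sorted data, the element at index 2 is 36.
Final answer: 36


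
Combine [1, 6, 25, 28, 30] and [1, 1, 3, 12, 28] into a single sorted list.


List A: [1, 6, 25, 28, 30]
List B: [1, 1, 3, 12, 28]
Repeatedly compare the front elements and take the smaller:
  1 vs 1 -> take 1
  6 vs 1 -> take 1
  6 vs 1 -> take 1
  6 vs 3 -> take 3
  6 vs 12 -> take 6
  25 vs 12 -> take 12
  25 vs 28 -> take 25
  28 vs 28 -> take 28
  30 vs 28 -> take 28
  B is exhausted; append the rest of A: [30]
Final answer: [1, 1, 1, 3, 6, 12, 25, 28, 28, 30]


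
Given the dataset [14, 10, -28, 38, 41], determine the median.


First, sort the list: [-28, 10, 14, 38, 41]
The list has 5 elements (odd count).
The middle index is 2 (0-based), and the element there is 14.
Final answer: 14


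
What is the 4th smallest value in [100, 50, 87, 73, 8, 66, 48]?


Sort ascending: [8, 48, 50, 66, 73, 87, 100]
The 4th element (1-indexed) is at index 3.
Value = 66
Final answer: 66


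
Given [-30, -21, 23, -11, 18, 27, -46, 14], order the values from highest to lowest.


Original list: [-30, -21, 23, -11, 18, 27, -46, 14]
Repeatedly take the largest remaining element:
  Remaining [-30, -21, 23, -11, 18, 27, -46, 14] -> largest is 27
  Remaining [-30, -21, 23, -11, 18, -46, 14] -> largest is 23
  Remaining [-30, -21, -11, 18, -46, 14] -> largest is 18
  Remaining [-30, -21, -11, -46, 14] -> largest is 14
  Remaining [-30, -21, -11, -46] -> largest is -11
  Remaining [-30, -21, -46] -> largest is -21
  Remaining [-30, -46] -> largest is -30
  Remaining [-46] -> largest is -46
Collecting the picks in order gives the descending list.
Final answer: [27, 23, 18, 14, -11, -21, -30, -46]


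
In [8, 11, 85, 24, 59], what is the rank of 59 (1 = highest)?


Sort descending: [85, 59, 24, 11, 8]
Find 59 in the sorted list.
59 is at position 2.
Final answer: 2


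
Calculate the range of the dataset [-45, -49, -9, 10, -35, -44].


Maximum value: 10
Minimum value: -49
Range = 10 - (-49) = 59
Final answer: 59


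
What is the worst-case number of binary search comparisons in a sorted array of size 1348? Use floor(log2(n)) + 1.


Binary search halves the search space each step.
Maximum comparisons = floor(log2(1348)) + 1
log2(1348) = 10.3966
floor(log2(1348)) = 10, so 10 + 1 = 11
Final answer: 11


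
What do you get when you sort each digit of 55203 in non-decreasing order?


The number 55203 has digits: 5, 5, 2, 0, 3
Sorted: 0, 2, 3, 5, 5
Joining the sorted digits gives the result.
Final answer: 02355


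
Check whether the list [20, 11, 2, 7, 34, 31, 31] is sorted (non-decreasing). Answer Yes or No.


Check consecutive pairs:
  20 <= 11? False
  11 <= 2? False
  2 <= 7? True
  7 <= 34? True
  34 <= 31? False
  31 <= 31? True
3 consecutive pair(s) are out of order, so the list is not sorted.
Final answer: No


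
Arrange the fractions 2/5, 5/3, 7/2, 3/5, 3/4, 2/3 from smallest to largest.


Convert to decimal for comparison:
  2/5 = 0.4
  5/3 = 1.6667
  7/2 = 3.5
  3/5 = 0.6
  3/4 = 0.75
  2/3 = 0.6667
Decimals in increasing order: 0.4 < 0.6 < 0.6667 < 0.75 < 1.6667 < 3.5
Writing each back as its fraction gives the sorted order.
Final answer: 2/5, 3/5, 2/3, 3/4, 5/3, 7/2


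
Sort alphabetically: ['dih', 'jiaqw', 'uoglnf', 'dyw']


Compare strings character by character (the first differing letter decides):
  'dih' < 'dyw' since 'i' < 'y' at position 2
  'dyw' < 'jiaqw' since 'd' < 'j' at position 1
  'jiaqw' < 'uoglnf' since 'j' < 'u' at position 1
Chaining these comparisons gives the alphabetical order.
Final answer: ['dih', 'dyw', 'jiaqw', 'uoglnf']


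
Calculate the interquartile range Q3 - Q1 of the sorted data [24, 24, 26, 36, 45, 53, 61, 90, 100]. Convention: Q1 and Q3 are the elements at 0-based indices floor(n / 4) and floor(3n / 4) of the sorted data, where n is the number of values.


The data has n = 9 elements.
Q1 index = floor(9 / 4) = floor(2.25) = 2; Q3 index = floor(3 * 9 / 4) = floor(6.75) = 6
Q1 = element at index 2 = 26
Q3 = element at index 6 = 61
IQR = 61 - 26 = 35
Final answer: 35


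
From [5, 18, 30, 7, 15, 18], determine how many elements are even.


Check each element:
  5 is odd
  18 is even
  30 is even
  7 is odd
  15 is odd
  18 is even
Evens: [18, 30, 18]
Count of evens = 3
Final answer: 3


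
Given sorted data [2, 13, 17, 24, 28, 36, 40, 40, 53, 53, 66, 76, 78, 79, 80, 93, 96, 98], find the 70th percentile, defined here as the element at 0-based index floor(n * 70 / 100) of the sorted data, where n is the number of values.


The dataset has n = 18 elements.
Index = floor(18 * 70 / 100) = floor(1260 / 100) = floor(12.6) = 12
Counting from index 0 in the sorted data, the element at index 12 is 78.
Final answer: 78


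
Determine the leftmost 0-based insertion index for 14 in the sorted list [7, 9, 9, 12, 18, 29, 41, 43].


List is sorted: [7, 9, 9, 12, 18, 29, 41, 43]
We need the leftmost position where 14 can be inserted, i.e. the first index whose element is >= 14 (or the end of the list if none is).
Binary search with low=0, high=8 (0-based indices):
  low=0, high=8, mid=4: a[4]=18 >= 14, so high = 4
  low=0, high=4, mid=2: a[2]=9 < 14, so low = 3
  low=3, high=4, mid=3: a[3]=12 < 14, so low = 4
Now low = high = 4, so the insertion index is 4.
Final answer: 4


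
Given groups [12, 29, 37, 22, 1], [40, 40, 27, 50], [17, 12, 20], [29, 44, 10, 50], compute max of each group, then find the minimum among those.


Find max of each group:
  Group 1: [12, 29, 37, 22, 1] -> max = 37
  Group 2: [40, 40, 27, 50] -> max = 50
  Group 3: [17, 12, 20] -> max = 20
  Group 4: [29, 44, 10, 50] -> max = 50
Maxes: [37, 50, 20, 50]
Minimum of maxes = 20
Final answer: 20


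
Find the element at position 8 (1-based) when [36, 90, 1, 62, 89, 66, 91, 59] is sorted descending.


Sort descending: [91, 90, 89, 66, 62, 59, 36, 1]
The 8th element (1-indexed) is at index 7.
Value = 1
Final answer: 1


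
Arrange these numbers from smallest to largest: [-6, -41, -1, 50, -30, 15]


Original list: [-6, -41, -1, 50, -30, 15]
Repeatedly take the smallest remaining element:
  Remaining [-6, -41, -1, 50, -30, 15] -> smallest is -41
  Remaining [-6, -1, 50, -30, 15] -> smallest is -30
  Remaining [-6, -1, 50, 15] -> smallest is -6
  Remaining [-1, 50, 15] -> smallest is -1
  Remaining [50, 15] -> smallest is 15
  Remaining [50] -> smallest is 50
Collecting the picks in order gives the sorted list.
Final answer: [-41, -30, -6, -1, 15, 50]


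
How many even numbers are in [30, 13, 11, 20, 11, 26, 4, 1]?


Check each element:
  30 is even
  13 is odd
  11 is odd
  20 is even
  11 is odd
  26 is even
  4 is even
  1 is odd
Evens: [30, 20, 26, 4]
Count of evens = 4
Final answer: 4


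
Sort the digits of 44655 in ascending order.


The number 44655 has digits: 4, 4, 6, 5, 5
Sorted: 4, 4, 5, 5, 6
Joining the sorted digits gives the result.
Final answer: 44556


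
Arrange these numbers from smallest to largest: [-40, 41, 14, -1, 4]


Original list: [-40, 41, 14, -1, 4]
Repeatedly take the smallest remaining element:
  Remaining [-40, 41, 14, -1, 4] -> smallest is -40
  Remaining [41, 14, -1, 4] -> smallest is -1
  Remaining [41, 14, 4] -> smallest is 4
  Remaining [41, 14] -> smallest is 14
  Remaining [41] -> smallest is 41
Collecting the picks in order gives the sorted list.
Final answer: [-40, -1, 4, 14, 41]
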